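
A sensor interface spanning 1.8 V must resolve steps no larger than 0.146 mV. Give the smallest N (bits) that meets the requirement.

14 bits

Number of steps required ≥ 1.8 V / 0.146 mV = 12328.77.
Need 2^N ≥ 12328.77; 2^13 = 8192, 2^14 = 16384.
Minimum N = 14.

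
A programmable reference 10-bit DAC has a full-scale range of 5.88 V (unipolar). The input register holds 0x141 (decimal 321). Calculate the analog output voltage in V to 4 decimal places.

LSB = 5.88 V / 2^10 = 5.742 mV.
Code 0x141 = 321 decimal.
V_out = 0 + 321 × 0.00574219 V = 1.84324 V.

1.8432 V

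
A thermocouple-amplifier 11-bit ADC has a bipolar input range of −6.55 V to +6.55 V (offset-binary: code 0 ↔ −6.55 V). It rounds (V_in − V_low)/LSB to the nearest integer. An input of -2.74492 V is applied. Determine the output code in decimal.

code 595

With 2048 levels over 13.1 V, one step is 6.396 mV.
Input sits at 594.871 steps above V_low.
Round → code 595.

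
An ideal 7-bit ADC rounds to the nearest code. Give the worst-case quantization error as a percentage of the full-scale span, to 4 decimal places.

0.3906 %

Rounding → worst-case error = ½ LSB = V_FS/2^8, so 100/256 = 0.390625 % of full scale.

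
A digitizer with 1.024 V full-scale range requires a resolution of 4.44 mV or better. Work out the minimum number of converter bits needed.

8 bits

Number of steps required ≥ 1.024 V / 4.44 mV = 230.63.
Need 2^N ≥ 230.63; 2^7 = 128, 2^8 = 256.
Minimum N = 8.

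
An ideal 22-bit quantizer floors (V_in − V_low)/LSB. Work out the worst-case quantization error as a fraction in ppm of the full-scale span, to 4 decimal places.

0.2384 ppm

Truncating → worst-case error = 1 LSB = V_FS/2^22, so 1e+06/4194304 = 0.238419 ppm of full scale.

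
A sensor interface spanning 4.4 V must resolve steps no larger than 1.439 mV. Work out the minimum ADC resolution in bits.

12 bits

Number of steps required ≥ 4.4 V / 1.439 mV = 3057.68.
Need 2^N ≥ 3057.68; 2^11 = 2048, 2^12 = 4096.
Minimum N = 12.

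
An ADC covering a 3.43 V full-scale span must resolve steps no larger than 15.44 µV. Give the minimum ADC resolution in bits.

Number of steps required ≥ 3.43 V / 15.44 µV = 222150.26.
Need 2^N ≥ 222150.26; 2^17 = 131072, 2^18 = 262144.
Minimum N = 18.

18 bits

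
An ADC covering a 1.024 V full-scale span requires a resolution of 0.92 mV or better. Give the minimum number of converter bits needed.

11 bits

Number of steps required ≥ 1.024 V / 0.92 mV = 1113.04.
Need 2^N ≥ 1113.04; 2^10 = 1024, 2^11 = 2048.
Minimum N = 11.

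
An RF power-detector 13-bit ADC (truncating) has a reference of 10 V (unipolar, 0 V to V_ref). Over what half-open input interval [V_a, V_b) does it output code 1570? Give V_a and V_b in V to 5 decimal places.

LSB = 10/2^13 = 1.221 mV.
V_a = V_low + 1570·LSB = 1.9165 V; V_b = V_low + 1571·LSB = 1.91772 V.

[1.91650 V, 1.91772 V)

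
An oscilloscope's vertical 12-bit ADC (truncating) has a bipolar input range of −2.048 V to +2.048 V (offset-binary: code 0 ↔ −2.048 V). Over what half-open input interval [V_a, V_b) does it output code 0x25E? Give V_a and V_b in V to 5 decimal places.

[-1.44200 V, -1.44100 V)

LSB = 4.096/2^12 = 1.000 mV.
Code 0x25E = 606 decimal.
V_a = V_low + 606·LSB = -1.442 V; V_b = V_low + 607·LSB = -1.441 V.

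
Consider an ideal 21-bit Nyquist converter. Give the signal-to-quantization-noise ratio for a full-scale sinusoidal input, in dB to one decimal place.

128.2 dB

SNR ≈ 6.02·N + 1.76 dB = 6.02·21 + 1.76 = 128.18 dB.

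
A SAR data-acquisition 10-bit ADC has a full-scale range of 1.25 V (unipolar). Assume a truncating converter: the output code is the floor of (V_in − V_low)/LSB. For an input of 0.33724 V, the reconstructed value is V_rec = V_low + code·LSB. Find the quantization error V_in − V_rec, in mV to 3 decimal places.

One LSB is 1.25 V / 1024 = 1.221 mV.
(V_in − V_low)/LSB = (0.33724 − 0)/0.0012207 = 276.2670 → code 276 (floor).
Reconstructed: 0.33691406 V.
Difference: 0.000325938 V → 0.326 mV.

0.326 mV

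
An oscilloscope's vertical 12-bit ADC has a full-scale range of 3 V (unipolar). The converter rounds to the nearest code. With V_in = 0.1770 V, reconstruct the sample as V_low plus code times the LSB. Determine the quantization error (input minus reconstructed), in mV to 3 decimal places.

One LSB is 3 V / 4096 = 0.732 mV.
Scaled input = 241.6640 LSBs, so code = 242.
Reconstructed: 0.17724609 V.
Error = 0.1770 − 0.17724609 = -0.000246094 V = -0.246 mV.

-0.246 mV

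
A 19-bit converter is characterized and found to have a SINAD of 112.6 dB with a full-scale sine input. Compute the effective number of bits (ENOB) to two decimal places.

18.41 bits

ENOB = (SINAD − 1.76) / 6.02 = (112.6 − 1.76)/6.02 = 18.412.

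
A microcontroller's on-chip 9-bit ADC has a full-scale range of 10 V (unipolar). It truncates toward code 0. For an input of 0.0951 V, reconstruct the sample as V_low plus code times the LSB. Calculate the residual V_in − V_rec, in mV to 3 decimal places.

16.975 mV

One LSB is 10 V / 512 = 19.531 mV.
(V_in − V_low)/LSB = (0.0951 − 0)/0.0195312 = 4.8691 → code 4 (floor).
V_rec = 0 + 4·0.0195312 = 0.078125 V.
Error = 0.0951 − 0.078125 = 0.016975 V = 16.975 mV.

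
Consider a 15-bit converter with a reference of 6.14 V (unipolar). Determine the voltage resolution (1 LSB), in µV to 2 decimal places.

187.38 µV

Full-scale span = 6.14 V.
LSB = 6.14 / 2^15 = 6.14 / 32768 = 0.000187378 V = 187.38 µV.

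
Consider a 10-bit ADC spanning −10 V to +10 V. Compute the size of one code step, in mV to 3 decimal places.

Full-scale span = 20 V.
LSB = 20 / 2^10 = 20 / 1024 = 0.0195312 V = 19.531 mV.

19.531 mV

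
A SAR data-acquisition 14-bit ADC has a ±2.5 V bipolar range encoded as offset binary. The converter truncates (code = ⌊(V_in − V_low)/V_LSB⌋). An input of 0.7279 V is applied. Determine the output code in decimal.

LSB = 5 V / 16384 = 305.18 µV.
(V_in − V_low)/LSB = (0.7279 − (−2.5)) / 0.000305176 = 10577.183.
⌊·⌋(10577.183) = 10577.

code 10577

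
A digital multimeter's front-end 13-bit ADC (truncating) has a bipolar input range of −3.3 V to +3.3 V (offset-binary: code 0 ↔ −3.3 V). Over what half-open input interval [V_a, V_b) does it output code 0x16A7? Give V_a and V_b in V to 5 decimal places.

[1.37205 V, 1.37285 V)

LSB = 6.6/2^13 = 0.806 mV.
Code 0x16A7 = 5799 decimal.
V_a = V_low + 5799·LSB = 1.37205 V; V_b = V_low + 5800·LSB = 1.37285 V.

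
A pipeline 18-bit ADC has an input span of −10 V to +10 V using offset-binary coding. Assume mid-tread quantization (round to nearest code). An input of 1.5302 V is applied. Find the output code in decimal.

code 151129

LSB = 20 V / 262144 = 76.29 µV.
Input sits at 151128.637 steps above V_low.
round(151128.637) = 151129.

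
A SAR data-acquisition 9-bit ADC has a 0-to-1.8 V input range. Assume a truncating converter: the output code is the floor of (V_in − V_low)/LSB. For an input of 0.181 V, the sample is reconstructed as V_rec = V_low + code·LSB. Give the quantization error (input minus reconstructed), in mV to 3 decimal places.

Step size: 1.8 V ÷ 2^9 = 3.516 mV.
Scaled input = 51.4844 LSBs, so code = 51.
V_rec = 0 + 51·0.00351563 = 0.17929687 V.
Error = 0.181 − 0.17929687 = 0.00170312 V = 1.703 mV.

1.703 mV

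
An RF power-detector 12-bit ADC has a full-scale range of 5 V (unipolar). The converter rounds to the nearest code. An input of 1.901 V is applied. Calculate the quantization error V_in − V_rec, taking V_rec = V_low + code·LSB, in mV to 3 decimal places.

0.365 mV

One LSB is 5 V / 4096 = 1.221 mV.
Scaled input = 1557.2992 LSBs, so code = 1557.
V_rec = 0 + 1557·0.0012207 = 1.9006348 V.
Difference: 0.000365234 V → 0.365 mV.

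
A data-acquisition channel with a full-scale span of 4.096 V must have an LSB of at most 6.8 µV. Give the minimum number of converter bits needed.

20 bits

Number of steps required ≥ 4.096 V / 6.8 µV = 602352.94.
Need 2^N ≥ 602352.94; 2^19 = 524288, 2^20 = 1048576.
Minimum N = 20.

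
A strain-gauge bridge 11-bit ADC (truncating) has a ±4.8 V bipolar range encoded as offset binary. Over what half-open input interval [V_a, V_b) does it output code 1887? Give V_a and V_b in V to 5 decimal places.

LSB = 9.6/2^11 = 4.688 mV.
V_a = V_low + 1887·LSB = 4.04531 V; V_b = V_low + 1888·LSB = 4.05 V.

[4.04531 V, 4.05000 V)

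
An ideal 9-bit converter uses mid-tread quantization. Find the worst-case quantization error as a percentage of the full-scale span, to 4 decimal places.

0.0977 %

Rounding → worst-case error = ½ LSB = V_FS/2^10, so 100/1024 = 0.0976562 % of full scale.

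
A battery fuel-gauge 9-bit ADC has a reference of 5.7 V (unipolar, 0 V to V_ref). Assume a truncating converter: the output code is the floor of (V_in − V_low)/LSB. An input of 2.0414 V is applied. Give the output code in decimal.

code 183

Full-scale span = 5.7 V; LSB = 5.7/2^9 = 11.133 mV.
(V_in − V_low)/LSB = (2.0414 − 0) / 0.0111328 = 183.368.
⌊·⌋(183.368) = 183.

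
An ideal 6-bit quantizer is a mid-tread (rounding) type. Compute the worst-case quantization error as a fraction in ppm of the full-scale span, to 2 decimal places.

7812.50 ppm

Rounding → worst-case error = ½ LSB = V_FS/2^7, so 1e+06/128 = 7812.5 ppm of full scale.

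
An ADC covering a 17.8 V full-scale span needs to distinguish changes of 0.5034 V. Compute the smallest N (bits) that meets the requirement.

Number of steps required ≥ 17.8 V / 0.5034 V = 35.36.
Need 2^N ≥ 35.36; 2^5 = 32, 2^6 = 64.
Minimum N = 6.

6 bits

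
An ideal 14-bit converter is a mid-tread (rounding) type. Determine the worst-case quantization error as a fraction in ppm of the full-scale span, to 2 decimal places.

Rounding → worst-case error = ½ LSB = V_FS/2^15, so 1e+06/32768 = 30.5176 ppm of full scale.

30.52 ppm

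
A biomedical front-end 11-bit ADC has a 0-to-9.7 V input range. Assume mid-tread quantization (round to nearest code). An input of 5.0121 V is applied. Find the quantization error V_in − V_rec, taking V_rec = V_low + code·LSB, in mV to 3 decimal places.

One LSB is 9.7 V / 2048 = 4.736 mV.
(V_in − V_low)/LSB = (5.0121 − 0)/0.00473633 = 1058.2248 → code 1058 (round).
Reconstructed: 5.0110352 V.
Error = 5.0121 − 5.0110352 = 0.00106484 V = 1.065 mV.

1.065 mV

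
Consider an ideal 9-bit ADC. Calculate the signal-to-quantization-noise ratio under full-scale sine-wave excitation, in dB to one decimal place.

SNR ≈ 6.02·N + 1.76 dB = 6.02·9 + 1.76 = 55.94 dB.

55.9 dB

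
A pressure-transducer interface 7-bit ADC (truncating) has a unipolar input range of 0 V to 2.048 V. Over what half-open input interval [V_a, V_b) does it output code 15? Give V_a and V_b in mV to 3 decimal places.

LSB = 2.048/2^7 = 16.000 mV.
V_a = V_low + 15·LSB = 0.24 V; V_b = V_low + 16·LSB = 0.256 V.

[240.000 mV, 256.000 mV)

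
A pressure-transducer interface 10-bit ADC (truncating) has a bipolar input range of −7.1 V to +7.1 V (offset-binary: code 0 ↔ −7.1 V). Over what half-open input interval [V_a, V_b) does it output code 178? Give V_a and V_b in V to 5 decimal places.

LSB = 14.2/2^10 = 13.867 mV.
V_a = V_low + 178·LSB = -4.63164 V; V_b = V_low + 179·LSB = -4.61777 V.

[-4.63164 V, -4.61777 V)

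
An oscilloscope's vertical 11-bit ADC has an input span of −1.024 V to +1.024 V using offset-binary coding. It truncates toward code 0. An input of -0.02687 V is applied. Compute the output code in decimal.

Full-scale span = 2.048 V; LSB = 2.048/2^11 = 1.000 mV.
(V_in − V_low)/LSB = (-0.02687 − (−1.024)) / 0.001 = 997.130.
Floor → code 997.

code 997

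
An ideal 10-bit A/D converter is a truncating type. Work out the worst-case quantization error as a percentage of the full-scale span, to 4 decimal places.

Truncating → worst-case error = 1 LSB = V_FS/2^10, so 100/1024 = 0.0976562 % of full scale.

0.0977 %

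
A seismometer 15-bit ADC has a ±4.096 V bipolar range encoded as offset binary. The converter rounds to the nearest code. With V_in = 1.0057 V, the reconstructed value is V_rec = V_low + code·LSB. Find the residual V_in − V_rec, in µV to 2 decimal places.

One LSB is 8.192 V / 32768 = 250.00 µV.
Scaled input = 20406.8000 LSBs, so code = 20407.
Code 20407 maps back to (−4.096) + 20407×0.00025 V = 1.00575 V.
Error = 1.0057 − 1.00575 = -5e-05 V = -50.00 µV.

-50.00 µV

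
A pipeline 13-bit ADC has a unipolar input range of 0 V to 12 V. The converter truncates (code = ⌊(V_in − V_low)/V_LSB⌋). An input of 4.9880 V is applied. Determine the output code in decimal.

code 3405

LSB = 12 V / 8192 = 1.465 mV.
(4.9880 − 0) / 0.00146484 = 3405.141 LSBs.
So the output code is 3405.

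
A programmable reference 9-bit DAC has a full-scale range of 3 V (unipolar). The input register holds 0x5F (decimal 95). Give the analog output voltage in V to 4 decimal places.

0.5566 V

LSB = 3 V / 2^9 = 5.859 mV.
Code 0x5F = 95 decimal.
V_out = 0 + 95 × 0.00585938 V = 0.556641 V.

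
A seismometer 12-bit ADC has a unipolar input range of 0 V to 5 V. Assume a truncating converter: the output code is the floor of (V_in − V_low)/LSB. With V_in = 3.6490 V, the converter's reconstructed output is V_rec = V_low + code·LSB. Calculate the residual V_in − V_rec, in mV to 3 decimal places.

0.318 mV

Step size: 5 V ÷ 2^12 = 1.221 mV.
(V_in − V_low)/LSB = (3.6490 − 0)/0.0012207 = 2989.2608 → code 2989 (floor).
V_rec = 0 + 2989·0.0012207 = 3.6486816 V.
Error = 3.6490 − 3.6486816 = 0.000318359 V = 0.318 mV.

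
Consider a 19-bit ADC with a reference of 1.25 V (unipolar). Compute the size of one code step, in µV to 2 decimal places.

2.38 µV

Full-scale span = 1.25 V.
LSB = 1.25 / 2^19 = 1.25 / 524288 = 2.38419e-06 V = 2.38 µV.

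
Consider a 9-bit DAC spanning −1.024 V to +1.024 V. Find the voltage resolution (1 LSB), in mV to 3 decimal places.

4.000 mV

Full-scale span = 2.048 V.
LSB = 2.048 / 2^9 = 2.048 / 512 = 0.004 V = 4.000 mV.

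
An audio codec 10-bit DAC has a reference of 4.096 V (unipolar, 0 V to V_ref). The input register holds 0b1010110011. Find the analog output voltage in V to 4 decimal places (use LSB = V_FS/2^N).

LSB = 4.096 V / 2^10 = 4.000 mV.
Code 0b1010110011 = 691 decimal.
V_out = 0 + 691 × 0.004 V = 2.764 V.

2.7640 V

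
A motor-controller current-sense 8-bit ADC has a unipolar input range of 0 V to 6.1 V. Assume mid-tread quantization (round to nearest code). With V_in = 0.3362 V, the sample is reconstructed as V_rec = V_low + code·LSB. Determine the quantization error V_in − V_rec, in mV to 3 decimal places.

2.606 mV

One LSB is 6.1 V / 256 = 23.828 mV.
(V_in − V_low)/LSB = (0.3362 − 0)/0.0238281 = 14.1094 → code 14 (round).
Reconstructed: 0.33359375 V.
Error = 0.3362 − 0.33359375 = 0.00260625 V = 2.606 mV.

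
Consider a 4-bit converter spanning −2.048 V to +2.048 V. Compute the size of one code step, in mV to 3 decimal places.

Full-scale span = 4.096 V.
LSB = 4.096 / 2^4 = 4.096 / 16 = 0.256 V = 256.000 mV.

256.000 mV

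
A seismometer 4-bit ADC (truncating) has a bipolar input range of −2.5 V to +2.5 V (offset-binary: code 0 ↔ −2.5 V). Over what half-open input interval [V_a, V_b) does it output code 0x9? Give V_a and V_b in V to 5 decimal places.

[0.31250 V, 0.62500 V)

LSB = 5/2^4 = 312.500 mV.
Code 0x9 = 9 decimal.
V_a = V_low + 9·LSB = 0.3125 V; V_b = V_low + 10·LSB = 0.625 V.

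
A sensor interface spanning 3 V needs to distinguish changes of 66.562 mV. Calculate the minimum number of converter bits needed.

Number of steps required ≥ 3 V / 66.562 mV = 45.07.
Need 2^N ≥ 45.07; 2^5 = 32, 2^6 = 64.
Minimum N = 6.

6 bits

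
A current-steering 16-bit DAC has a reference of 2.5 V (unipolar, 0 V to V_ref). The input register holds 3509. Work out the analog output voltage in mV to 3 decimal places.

LSB = 2.5 V / 2^16 = 38.15 µV.
V_out = 0 + 3509 × 3.8147e-05 V = 0.133858 V.
= 133.858 mV.

133.858 mV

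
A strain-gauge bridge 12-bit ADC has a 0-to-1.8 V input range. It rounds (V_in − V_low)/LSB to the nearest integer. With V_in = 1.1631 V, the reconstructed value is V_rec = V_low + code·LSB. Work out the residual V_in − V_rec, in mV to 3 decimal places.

Step size: 1.8 V ÷ 2^12 = 439.45 µV.
(1.1631 − 0)/0.000439453 = 2646.6987; round gives code 2647.
Reconstructed: 1.1632324 V.
V_in − V_rec = -0.000132422 V = -0.132 mV.

-0.132 mV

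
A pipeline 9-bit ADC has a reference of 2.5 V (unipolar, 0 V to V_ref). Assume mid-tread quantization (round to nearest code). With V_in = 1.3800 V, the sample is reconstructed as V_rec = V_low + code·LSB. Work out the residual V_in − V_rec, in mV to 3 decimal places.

-1.836 mV

One LSB is 2.5 V / 512 = 4.883 mV.
(1.3800 − 0)/0.00488281 = 282.6240; round gives code 283.
Reconstructed: 1.3818359 V.
V_in − V_rec = -0.00183594 V = -1.836 mV.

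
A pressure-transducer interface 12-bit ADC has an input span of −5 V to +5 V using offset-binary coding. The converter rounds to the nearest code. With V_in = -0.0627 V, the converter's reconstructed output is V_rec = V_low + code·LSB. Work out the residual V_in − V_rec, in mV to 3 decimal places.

0.777 mV

LSB = 10/2^12 = 2.441 mV.
Scaled input = 2022.3181 LSBs, so code = 2022.
Code 2022 maps back to (−5) + 2022×0.00244141 V = -0.063476562 V.
V_in − V_rec = 0.000776563 V = 0.777 mV.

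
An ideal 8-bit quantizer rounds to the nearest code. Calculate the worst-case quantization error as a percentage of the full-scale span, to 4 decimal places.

Rounding → worst-case error = ½ LSB = V_FS/2^9, so 100/512 = 0.195312 % of full scale.

0.1953 %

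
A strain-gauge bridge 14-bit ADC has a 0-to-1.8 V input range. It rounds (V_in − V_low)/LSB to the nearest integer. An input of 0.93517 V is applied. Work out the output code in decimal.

Full-scale span = 1.8 V; LSB = 1.8/2^14 = 109.86 µV.
(V_in − V_low)/LSB = (0.93517 − 0) / 0.000109863 = 8512.125.
Round → code 8512.

code 8512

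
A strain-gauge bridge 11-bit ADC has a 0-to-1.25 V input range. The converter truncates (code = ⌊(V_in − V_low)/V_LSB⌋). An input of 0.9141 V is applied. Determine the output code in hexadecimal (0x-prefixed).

With 2048 levels over 1.25 V, one step is 0.610 mV.
(0.9141 − 0) / 0.000610352 = 1497.661 LSBs.
⌊·⌋(1497.661) = 1497.
In hexadecimal (0x-prefixed): 0x5D9.

code 0x5D9 (decimal 1497)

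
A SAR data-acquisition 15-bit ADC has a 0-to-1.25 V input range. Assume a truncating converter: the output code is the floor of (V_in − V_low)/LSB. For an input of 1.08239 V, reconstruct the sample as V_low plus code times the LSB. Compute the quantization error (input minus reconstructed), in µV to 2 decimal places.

7.80 µV

LSB = 1.25/2^15 = 38.15 µV.
Scaled input = 28374.2044 LSBs, so code = 28374.
Reconstructed: 1.0823822 V.
Error = 1.08239 − 1.0823822 = 7.79785e-06 V = 7.80 µV.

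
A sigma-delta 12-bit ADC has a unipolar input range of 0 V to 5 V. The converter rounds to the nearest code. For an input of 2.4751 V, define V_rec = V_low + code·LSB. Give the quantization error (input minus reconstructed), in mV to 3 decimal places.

LSB = 5/2^12 = 1.221 mV.
Scaled input = 2027.6019 LSBs, so code = 2028.
Code 2028 maps back to 0 + 2028×0.0012207 V = 2.4755859 V.
V_in − V_rec = -0.000485937 V = -0.486 mV.

-0.486 mV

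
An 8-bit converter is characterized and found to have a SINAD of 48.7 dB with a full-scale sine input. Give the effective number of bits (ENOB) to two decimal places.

ENOB = (SINAD − 1.76) / 6.02 = (48.7 − 1.76)/6.02 = 7.797.

7.80 bits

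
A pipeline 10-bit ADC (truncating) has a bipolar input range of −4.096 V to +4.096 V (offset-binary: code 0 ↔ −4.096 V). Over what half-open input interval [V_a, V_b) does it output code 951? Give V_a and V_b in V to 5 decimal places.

[3.51200 V, 3.52000 V)

LSB = 8.192/2^10 = 8.000 mV.
V_a = V_low + 951·LSB = 3.512 V; V_b = V_low + 952·LSB = 3.52 V.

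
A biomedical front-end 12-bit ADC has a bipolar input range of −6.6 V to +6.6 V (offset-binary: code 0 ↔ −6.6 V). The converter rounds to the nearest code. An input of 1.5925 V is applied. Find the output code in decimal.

code 2542

LSB = 13.2 V / 4096 = 3.223 mV.
(V_in − V_low)/LSB = (1.5925 − (−6.6)) / 0.00322266 = 2542.158.
round(2542.158) = 2542.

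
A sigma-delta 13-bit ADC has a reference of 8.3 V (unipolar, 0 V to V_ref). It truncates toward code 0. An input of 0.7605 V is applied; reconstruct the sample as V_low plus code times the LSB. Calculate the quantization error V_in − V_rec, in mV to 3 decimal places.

Step size: 8.3 V ÷ 2^13 = 1.013 mV.
(V_in − V_low)/LSB = (0.7605 − 0)/0.00101318 = 750.6043 → code 750 (floor).
Code 750 maps back to 0 + 750×0.00101318 V = 0.7598877 V.
Difference: 0.000612305 V → 0.612 mV.

0.612 mV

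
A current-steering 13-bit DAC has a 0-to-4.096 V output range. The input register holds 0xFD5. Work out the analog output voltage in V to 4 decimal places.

LSB = 4.096 V / 2^13 = 0.500 mV.
Code 0xFD5 = 4053 decimal.
V_out = 0 + 4053 × 0.0005 V = 2.0265 V.

2.0265 V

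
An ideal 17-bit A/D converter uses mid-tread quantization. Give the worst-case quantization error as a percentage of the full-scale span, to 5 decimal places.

Rounding → worst-case error = ½ LSB = V_FS/2^18, so 100/262144 = 0.00038147 % of full scale.

0.00038 %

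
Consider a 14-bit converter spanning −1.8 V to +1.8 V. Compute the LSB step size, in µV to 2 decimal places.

219.73 µV

Full-scale span = 3.6 V.
LSB = 3.6 / 2^14 = 3.6 / 16384 = 0.000219727 V = 219.73 µV.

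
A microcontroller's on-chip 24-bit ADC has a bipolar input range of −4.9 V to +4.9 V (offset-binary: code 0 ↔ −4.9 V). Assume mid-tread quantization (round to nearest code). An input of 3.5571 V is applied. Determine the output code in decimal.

code 14478224

With 16777216 levels over 9.8 V, one step is 0.58 µV.
Input sits at 14478223.820 steps above V_low.
Round → code 14478224.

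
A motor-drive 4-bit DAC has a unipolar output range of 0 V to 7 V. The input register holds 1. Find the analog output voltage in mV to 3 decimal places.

LSB = 7 V / 2^4 = 437.500 mV.
V_out = 0 + 1 × 0.4375 V = 0.4375 V.
= 437.500 mV.

437.500 mV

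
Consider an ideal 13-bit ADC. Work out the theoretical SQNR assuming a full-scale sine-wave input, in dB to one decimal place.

SNR ≈ 6.02·N + 1.76 dB = 6.02·13 + 1.76 = 80.02 dB.

80.0 dB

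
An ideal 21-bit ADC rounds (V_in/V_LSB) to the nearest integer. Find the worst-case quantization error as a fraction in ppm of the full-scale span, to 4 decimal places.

0.2384 ppm

Rounding → worst-case error = ½ LSB = V_FS/2^22, so 1e+06/4194304 = 0.238419 ppm of full scale.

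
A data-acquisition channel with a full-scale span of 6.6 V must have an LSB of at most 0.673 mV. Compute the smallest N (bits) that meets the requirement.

14 bits

Number of steps required ≥ 6.6 V / 0.673 mV = 9806.84.
Need 2^N ≥ 9806.84; 2^13 = 8192, 2^14 = 16384.
Minimum N = 14.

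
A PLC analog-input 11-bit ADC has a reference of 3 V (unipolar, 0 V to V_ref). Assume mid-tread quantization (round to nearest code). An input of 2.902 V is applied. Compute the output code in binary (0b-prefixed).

code 0b11110111101 (decimal 1981)

With 2048 levels over 3 V, one step is 1.465 mV.
(V_in − V_low)/LSB = (2.902 − 0) / 0.00146484 = 1981.099.
round(1981.099) = 1981.
In binary (0b-prefixed): 0b11110111101.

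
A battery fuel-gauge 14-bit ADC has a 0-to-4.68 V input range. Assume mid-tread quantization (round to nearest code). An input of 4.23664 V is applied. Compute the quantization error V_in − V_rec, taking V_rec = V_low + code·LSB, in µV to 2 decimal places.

-39.69 µV

Step size: 4.68 V ÷ 2^14 = 285.64 µV.
(V_in − V_low)/LSB = (4.23664 − 0)/0.000285645 = 14831.8611 → code 14832 (round).
Reconstructed: 4.2366797 V.
V_in − V_rec = -3.96875e-05 V = -39.69 µV.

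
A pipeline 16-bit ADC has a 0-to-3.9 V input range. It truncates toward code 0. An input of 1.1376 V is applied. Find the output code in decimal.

code 19116

Full-scale span = 3.9 V; LSB = 3.9/2^16 = 59.51 µV.
Input sits at 19116.347 steps above V_low.
Floor → code 19116.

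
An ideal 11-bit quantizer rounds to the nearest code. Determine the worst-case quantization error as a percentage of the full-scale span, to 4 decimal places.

0.0244 %

Rounding → worst-case error = ½ LSB = V_FS/2^12, so 100/4096 = 0.0244141 % of full scale.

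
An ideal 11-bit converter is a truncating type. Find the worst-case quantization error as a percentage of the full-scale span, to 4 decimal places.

0.0488 %

Truncating → worst-case error = 1 LSB = V_FS/2^11, so 100/2048 = 0.0488281 % of full scale.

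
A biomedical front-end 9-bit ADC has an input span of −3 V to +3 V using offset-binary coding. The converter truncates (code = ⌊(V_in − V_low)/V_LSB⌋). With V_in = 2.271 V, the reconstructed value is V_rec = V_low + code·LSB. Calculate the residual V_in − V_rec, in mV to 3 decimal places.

LSB = 6/2^9 = 11.719 mV.
Scaled input = 449.7920 LSBs, so code = 449.
V_rec = (−3) + 449·0.0117188 = 2.2617188 V.
V_in − V_rec = 0.00928125 V = 9.281 mV.

9.281 mV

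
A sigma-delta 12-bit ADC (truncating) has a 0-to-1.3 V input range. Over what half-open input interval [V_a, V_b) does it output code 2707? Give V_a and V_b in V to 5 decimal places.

[0.85916 V, 0.85947 V)

LSB = 1.3/2^12 = 317.38 µV.
V_a = V_low + 2707·LSB = 0.859155 V; V_b = V_low + 2708·LSB = 0.859473 V.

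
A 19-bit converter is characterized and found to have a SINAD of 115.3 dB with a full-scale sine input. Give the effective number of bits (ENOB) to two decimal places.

ENOB = (SINAD − 1.76) / 6.02 = (115.3 − 1.76)/6.02 = 18.860.

18.86 bits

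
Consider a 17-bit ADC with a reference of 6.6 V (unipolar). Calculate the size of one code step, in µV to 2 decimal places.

50.35 µV

Full-scale span = 6.6 V.
LSB = 6.6 / 2^17 = 6.6 / 131072 = 5.0354e-05 V = 50.35 µV.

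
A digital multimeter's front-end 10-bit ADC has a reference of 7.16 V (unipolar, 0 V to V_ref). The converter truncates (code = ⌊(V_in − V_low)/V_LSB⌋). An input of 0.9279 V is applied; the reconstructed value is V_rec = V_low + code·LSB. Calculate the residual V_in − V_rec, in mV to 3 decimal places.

Step size: 7.16 V ÷ 2^10 = 6.992 mV.
(V_in − V_low)/LSB = (0.9279 − 0)/0.00699219 = 132.7053 → code 132 (floor).
Code 132 maps back to 0 + 132×0.00699219 V = 0.92296875 V.
V_in − V_rec = 0.00493125 V = 4.931 mV.

4.931 mV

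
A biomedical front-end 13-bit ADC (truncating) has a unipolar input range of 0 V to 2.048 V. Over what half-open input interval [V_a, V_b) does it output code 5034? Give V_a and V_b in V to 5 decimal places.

LSB = 2.048/2^13 = 250.00 µV.
V_a = V_low + 5034·LSB = 1.2585 V; V_b = V_low + 5035·LSB = 1.25875 V.

[1.25850 V, 1.25875 V)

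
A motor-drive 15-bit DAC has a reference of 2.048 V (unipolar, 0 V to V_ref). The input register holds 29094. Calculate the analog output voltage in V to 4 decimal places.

1.8184 V

LSB = 2.048 V / 2^15 = 62.50 µV.
V_out = 0 + 29094 × 6.25e-05 V = 1.81838 V.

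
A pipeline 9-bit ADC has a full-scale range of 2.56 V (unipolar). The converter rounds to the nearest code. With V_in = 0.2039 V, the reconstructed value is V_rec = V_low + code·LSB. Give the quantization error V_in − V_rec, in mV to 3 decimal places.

-1.100 mV

One LSB is 2.56 V / 512 = 5.000 mV.
(V_in − V_low)/LSB = (0.2039 − 0)/0.005 = 40.7800 → code 41 (round).
V_rec = 0 + 41·0.005 = 0.205 V.
Difference: -0.0011 V → -1.100 mV.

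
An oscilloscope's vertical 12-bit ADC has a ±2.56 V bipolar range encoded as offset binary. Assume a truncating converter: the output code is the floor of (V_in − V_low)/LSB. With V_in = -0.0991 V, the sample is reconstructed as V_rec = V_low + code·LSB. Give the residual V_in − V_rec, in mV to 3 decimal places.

LSB = 5.12/2^12 = 1.250 mV.
(V_in − V_low)/LSB = (-0.0991 − (−2.56))/0.00125 = 1968.7200 → code 1968 (floor).
Reconstructed: -0.1 V.
V_in − V_rec = 0.0009 V = 0.900 mV.

0.900 mV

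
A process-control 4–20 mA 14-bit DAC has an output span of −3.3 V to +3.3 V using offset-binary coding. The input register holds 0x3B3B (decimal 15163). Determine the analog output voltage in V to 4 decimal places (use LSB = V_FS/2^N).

LSB = 6.6 V / 2^14 = 402.83 µV.
Code 0x3B3B = 15163 decimal.
V_out = (−3.3) + 15163 × 0.000402832 V = 2.80814 V.

2.8081 V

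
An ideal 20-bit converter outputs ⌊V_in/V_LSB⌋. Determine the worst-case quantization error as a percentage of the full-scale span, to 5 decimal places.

Truncating → worst-case error = 1 LSB = V_FS/2^20, so 100/1048576 = 9.53674e-05 % of full scale.

0.00010 %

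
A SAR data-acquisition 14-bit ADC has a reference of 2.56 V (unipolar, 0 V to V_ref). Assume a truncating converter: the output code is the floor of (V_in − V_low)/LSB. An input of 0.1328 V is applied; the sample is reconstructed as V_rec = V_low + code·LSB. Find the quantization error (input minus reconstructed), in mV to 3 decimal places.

0.144 mV

LSB = 2.56/2^14 = 156.25 µV.
Scaled input = 849.9200 LSBs, so code = 849.
Reconstructed: 0.13265625 V.
Difference: 0.00014375 V → 0.144 mV.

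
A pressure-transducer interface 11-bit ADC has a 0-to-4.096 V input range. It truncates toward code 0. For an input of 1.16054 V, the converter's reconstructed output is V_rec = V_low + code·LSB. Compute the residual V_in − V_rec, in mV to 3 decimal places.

One LSB is 4.096 V / 2048 = 2.000 mV.
(1.16054 − 0)/0.002 = 580.2700; ⌊·⌋ gives code 580.
Reconstructed: 1.16 V.
V_in − V_rec = 0.00054 V = 0.540 mV.

0.540 mV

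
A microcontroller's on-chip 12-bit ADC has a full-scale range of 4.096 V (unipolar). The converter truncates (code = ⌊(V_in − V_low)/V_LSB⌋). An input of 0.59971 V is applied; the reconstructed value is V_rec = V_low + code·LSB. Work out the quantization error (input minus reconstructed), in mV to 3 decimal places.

One LSB is 4.096 V / 4096 = 1.000 mV.
Scaled input = 599.7100 LSBs, so code = 599.
Code 599 maps back to 0 + 599×0.001 V = 0.599 V.
Error = 0.59971 − 0.599 = 0.00071 V = 0.710 mV.

0.710 mV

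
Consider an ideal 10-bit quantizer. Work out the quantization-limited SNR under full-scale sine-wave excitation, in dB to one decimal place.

62.0 dB

SNR ≈ 6.02·N + 1.76 dB = 6.02·10 + 1.76 = 61.96 dB.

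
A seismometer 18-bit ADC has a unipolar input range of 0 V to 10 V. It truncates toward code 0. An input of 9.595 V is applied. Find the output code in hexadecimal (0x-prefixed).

code 0x3D687 (decimal 251527)

Full-scale span = 10 V; LSB = 10/2^18 = 38.15 µV.
(V_in − V_low)/LSB = (9.595 − 0) / 3.8147e-05 = 251527.168.
So the output code is 251527.
In hexadecimal (0x-prefixed): 0x3D687.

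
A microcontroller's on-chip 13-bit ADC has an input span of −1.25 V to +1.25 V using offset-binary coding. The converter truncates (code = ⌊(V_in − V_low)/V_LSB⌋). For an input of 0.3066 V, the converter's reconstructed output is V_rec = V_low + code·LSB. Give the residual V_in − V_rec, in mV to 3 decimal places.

0.204 mV

One LSB is 2.5 V / 8192 = 305.18 µV.
(0.3066 − (−1.25))/0.000305176 = 5100.6669; ⌊·⌋ gives code 5100.
Reconstructed: 0.30639648 V.
Error = 0.3066 − 0.30639648 = 0.000203516 V = 0.204 mV.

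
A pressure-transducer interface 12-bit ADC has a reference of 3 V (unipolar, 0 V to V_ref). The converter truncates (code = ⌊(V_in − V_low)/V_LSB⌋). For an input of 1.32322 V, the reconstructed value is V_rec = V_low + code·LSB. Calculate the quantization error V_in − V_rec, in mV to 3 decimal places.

0.466 mV

LSB = 3/2^12 = 0.732 mV.
(1.32322 − 0)/0.000732422 = 1806.6364; ⌊·⌋ gives code 1806.
V_rec = 0 + 1806·0.000732422 = 1.3227539 V.
V_in − V_rec = 0.000466094 V = 0.466 mV.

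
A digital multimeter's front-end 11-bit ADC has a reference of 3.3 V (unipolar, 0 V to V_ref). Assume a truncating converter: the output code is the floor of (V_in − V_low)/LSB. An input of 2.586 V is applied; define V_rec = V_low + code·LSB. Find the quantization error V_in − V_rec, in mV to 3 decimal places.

1.430 mV

One LSB is 3.3 V / 2048 = 1.611 mV.
Scaled input = 1604.8873 LSBs, so code = 1604.
V_rec = 0 + 1604·0.00161133 = 2.5845703 V.
V_in − V_rec = 0.00142969 V = 1.430 mV.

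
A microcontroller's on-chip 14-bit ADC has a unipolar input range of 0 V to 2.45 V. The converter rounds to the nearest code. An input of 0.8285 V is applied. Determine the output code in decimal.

Full-scale span = 2.45 V; LSB = 2.45/2^14 = 149.54 µV.
(V_in − V_low)/LSB = (0.8285 − 0) / 0.000149536 = 5540.467.
So the output code is 5540.

code 5540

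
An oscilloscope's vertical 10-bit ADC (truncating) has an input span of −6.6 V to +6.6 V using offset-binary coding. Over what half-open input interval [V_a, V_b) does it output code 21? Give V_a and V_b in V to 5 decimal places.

[-6.32930 V, -6.31641 V)

LSB = 13.2/2^10 = 12.891 mV.
V_a = V_low + 21·LSB = -6.3293 V; V_b = V_low + 22·LSB = -6.31641 V.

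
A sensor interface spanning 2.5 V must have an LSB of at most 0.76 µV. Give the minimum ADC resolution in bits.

22 bits

Number of steps required ≥ 2.5 V / 0.76 µV = 3289473.68.
Need 2^N ≥ 3289473.68; 2^21 = 2097152, 2^22 = 4194304.
Minimum N = 22.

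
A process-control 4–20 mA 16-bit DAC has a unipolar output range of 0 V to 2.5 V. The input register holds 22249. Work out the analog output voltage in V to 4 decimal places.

0.8487 V

LSB = 2.5 V / 2^16 = 38.15 µV.
V_out = 0 + 22249 × 3.8147e-05 V = 0.848732 V.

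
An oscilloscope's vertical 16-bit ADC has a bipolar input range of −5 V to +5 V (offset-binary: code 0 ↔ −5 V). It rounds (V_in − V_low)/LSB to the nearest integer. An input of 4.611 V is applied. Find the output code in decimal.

Full-scale span = 10 V; LSB = 10/2^16 = 152.59 µV.
Input sits at 62986.650 steps above V_low.
So the output code is 62987.

code 62987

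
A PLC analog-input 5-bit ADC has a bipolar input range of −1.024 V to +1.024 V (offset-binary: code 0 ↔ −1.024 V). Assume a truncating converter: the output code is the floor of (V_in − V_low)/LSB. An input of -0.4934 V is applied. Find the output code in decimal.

With 32 levels over 2.048 V, one step is 64.000 mV.
(-0.4934 − (−1.024)) / 0.064 = 8.291 LSBs.
Floor → code 8.

code 8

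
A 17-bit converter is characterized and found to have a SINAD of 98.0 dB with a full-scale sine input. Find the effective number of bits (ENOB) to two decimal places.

ENOB = (SINAD − 1.76) / 6.02 = (98.0 − 1.76)/6.02 = 15.987.

15.99 bits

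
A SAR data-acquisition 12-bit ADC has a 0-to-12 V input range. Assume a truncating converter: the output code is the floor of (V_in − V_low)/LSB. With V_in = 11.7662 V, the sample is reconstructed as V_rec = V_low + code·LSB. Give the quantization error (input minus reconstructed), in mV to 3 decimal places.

Step size: 12 V ÷ 2^12 = 2.930 mV.
(11.7662 − 0)/0.00292969 = 4016.1963; ⌊·⌋ gives code 4016.
Code 4016 maps back to 0 + 4016×0.00292969 V = 11.765625 V.
Difference: 0.000575 V → 0.575 mV.

0.575 mV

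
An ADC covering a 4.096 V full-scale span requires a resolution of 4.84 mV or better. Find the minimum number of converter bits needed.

Number of steps required ≥ 4.096 V / 4.84 mV = 846.28.
Need 2^N ≥ 846.28; 2^9 = 512, 2^10 = 1024.
Minimum N = 10.

10 bits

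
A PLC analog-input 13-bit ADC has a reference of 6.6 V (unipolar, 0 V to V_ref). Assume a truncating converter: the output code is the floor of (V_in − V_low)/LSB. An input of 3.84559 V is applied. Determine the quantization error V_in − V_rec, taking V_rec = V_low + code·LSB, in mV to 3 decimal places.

0.155 mV

Step size: 6.6 V ÷ 2^13 = 0.806 mV.
(3.84559 − 0)/0.000805664 = 4773.1929; ⌊·⌋ gives code 4773.
Reconstructed: 3.8454346 V.
Difference: 0.00015543 V → 0.155 mV.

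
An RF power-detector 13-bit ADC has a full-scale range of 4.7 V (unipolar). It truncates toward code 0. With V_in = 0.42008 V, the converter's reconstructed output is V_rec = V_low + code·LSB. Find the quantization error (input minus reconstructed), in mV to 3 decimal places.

0.109 mV

Step size: 4.7 V ÷ 2^13 = 0.574 mV.
Scaled input = 732.1905 LSBs, so code = 732.
Code 732 maps back to 0 + 732×0.00057373 V = 0.4199707 V.
V_in − V_rec = 0.000109297 V = 0.109 mV.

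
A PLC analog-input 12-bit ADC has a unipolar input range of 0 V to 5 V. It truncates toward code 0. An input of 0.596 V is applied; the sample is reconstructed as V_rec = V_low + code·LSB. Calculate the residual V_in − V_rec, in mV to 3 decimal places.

Step size: 5 V ÷ 2^12 = 1.221 mV.
(0.596 − 0)/0.0012207 = 488.2432; ⌊·⌋ gives code 488.
V_rec = 0 + 488·0.0012207 = 0.59570312 V.
Error = 0.596 − 0.59570312 = 0.000296875 V = 0.297 mV.

0.297 mV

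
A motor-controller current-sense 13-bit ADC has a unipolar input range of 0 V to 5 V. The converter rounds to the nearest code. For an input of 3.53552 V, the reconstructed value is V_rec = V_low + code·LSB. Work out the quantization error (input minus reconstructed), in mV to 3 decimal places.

-0.247 mV

One LSB is 5 V / 8192 = 0.610 mV.
(3.53552 − 0)/0.000610352 = 5792.5960; round gives code 5793.
Code 5793 maps back to 0 + 5793×0.000610352 V = 3.5357666 V.
Error = 3.53552 − 3.5357666 = -0.000246602 V = -0.247 mV.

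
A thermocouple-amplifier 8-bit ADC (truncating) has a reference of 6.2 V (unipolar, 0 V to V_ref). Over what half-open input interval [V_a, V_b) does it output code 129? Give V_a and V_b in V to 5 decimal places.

[3.12422 V, 3.14844 V)

LSB = 6.2/2^8 = 24.219 mV.
V_a = V_low + 129·LSB = 3.12422 V; V_b = V_low + 130·LSB = 3.14844 V.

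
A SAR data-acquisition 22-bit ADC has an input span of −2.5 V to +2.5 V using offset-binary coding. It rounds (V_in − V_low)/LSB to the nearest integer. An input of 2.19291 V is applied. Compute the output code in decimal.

LSB = 5 V / 4194304 = 1.19 µV.
Input sits at 3936698.237 steps above V_low.
round(3936698.237) = 3936698.

code 3936698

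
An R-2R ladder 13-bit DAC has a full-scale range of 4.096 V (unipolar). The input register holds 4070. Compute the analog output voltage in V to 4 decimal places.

2.0350 V

LSB = 4.096 V / 2^13 = 0.500 mV.
V_out = 0 + 4070 × 0.0005 V = 2.035 V.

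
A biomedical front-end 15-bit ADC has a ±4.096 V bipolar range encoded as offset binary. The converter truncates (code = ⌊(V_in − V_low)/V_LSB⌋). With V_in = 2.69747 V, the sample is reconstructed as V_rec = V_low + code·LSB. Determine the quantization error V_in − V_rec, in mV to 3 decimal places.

0.220 mV

Step size: 8.192 V ÷ 2^15 = 250.00 µV.
(V_in − V_low)/LSB = (2.69747 − (−4.096))/0.00025 = 27173.8800 → code 27173 (floor).
Reconstructed: 2.69725 V.
Error = 2.69747 − 2.69725 = 0.00022 V = 0.220 mV.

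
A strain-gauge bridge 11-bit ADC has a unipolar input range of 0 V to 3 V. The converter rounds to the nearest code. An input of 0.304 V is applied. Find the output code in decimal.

code 208

With 2048 levels over 3 V, one step is 1.465 mV.
(V_in − V_low)/LSB = (0.304 − 0) / 0.00146484 = 207.531.
Round → code 208.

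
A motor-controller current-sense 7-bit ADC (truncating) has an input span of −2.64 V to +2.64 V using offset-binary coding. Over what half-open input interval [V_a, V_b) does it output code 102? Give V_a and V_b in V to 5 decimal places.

[1.56750 V, 1.60875 V)

LSB = 5.28/2^7 = 41.250 mV.
V_a = V_low + 102·LSB = 1.5675 V; V_b = V_low + 103·LSB = 1.60875 V.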